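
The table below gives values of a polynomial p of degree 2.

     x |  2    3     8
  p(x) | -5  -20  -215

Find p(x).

p(x) = -4x^2 + 5x + 1

Using the Lagrange interpolation formula with nodes 2, 3, 8:
  L_0(x) = (x - 3)(x - 8) / 6
  L_1(x) = (x - 2)(x - 8) / -5
  L_2(x) = (x - 2)(x - 3) / 30
Then p(x) = -5·L_0(x) - 20·L_1(x) - 215·L_2(x).
Expanding and collecting terms gives p(x) = -4x² + 5x + 1.
Check: p(2) = -5. ✓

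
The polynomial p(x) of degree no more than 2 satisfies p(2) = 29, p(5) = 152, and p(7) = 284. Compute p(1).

Using the Lagrange interpolation formula with nodes 2, 5, 7:
  L_0(x) = (x - 5)(x - 7) / 15
  L_1(x) = (x - 2)(x - 7) / -6
  L_2(x) = (x - 2)(x - 5) / 10
Then p(x) = 29·L_0(x) + 152·L_1(x) + 284·L_2(x).
Expanding and collecting terms gives p(x) = 5x² + 6x - 3.
Evaluating at x = 1: p(1) = 8.

8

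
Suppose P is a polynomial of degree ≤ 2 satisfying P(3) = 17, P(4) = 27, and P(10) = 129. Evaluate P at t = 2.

9

Using the Lagrange interpolation formula with nodes 3, 4, 10:
  L_0(t) = (t - 4)(t - 10) / 7
  L_1(t) = (t - 3)(t - 10) / -6
  L_2(t) = (t - 3)(t - 4) / 42
Then P(t) = 17·L_0(t) + 27·L_1(t) + 129·L_2(t).
Expanding and collecting terms gives P(t) = t² + 3t - 1.
Evaluating at t = 2: P(2) = 9.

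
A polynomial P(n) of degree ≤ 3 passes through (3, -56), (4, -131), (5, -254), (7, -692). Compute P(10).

Using the Lagrange interpolation formula with nodes 3, 4, 5, 7:
  L_0(n) = (n - 4)(n - 5)(n - 7) / -8
  L_1(n) = (n - 3)(n - 5)(n - 7) / 3
  L_2(n) = (n - 3)(n - 4)(n - 7) / -4
  L_3(n) = (n - 3)(n - 4)(n - 5) / 24
Then P(n) = -56·L_0(n) - 131·L_1(n) - 254·L_2(n) - 692·L_3(n).
Expanding and collecting terms gives P(n) = -2n³ - n + 1.
Evaluating at n = 10: P(10) = -2009.

-2009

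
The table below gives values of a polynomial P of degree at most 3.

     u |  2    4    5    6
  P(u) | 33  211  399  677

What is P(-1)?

-9

Write P(u) = au^3 + bu^2 + cu + d. Substituting each data point gives a linear system:
  8a + 4b + 2c + d = 33
  64a + 16b + 4c + d = 211
  125a + 25b + 5c + d = 399
  216a + 36b + 6c + d = 677
Solving the system yields a = 3, b = 0, c = 5, d = -1.
So P(u) = 3u^3 + 5u - 1.
Then P(-1) = -9.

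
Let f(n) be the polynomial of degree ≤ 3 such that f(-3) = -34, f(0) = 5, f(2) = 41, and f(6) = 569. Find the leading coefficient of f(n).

Write f(n) = an^3 + bn^2 + cn + d. Substituting each data point gives a linear system:
  -27a + 9b - 3c + d = -34
  d = 5
  8a + 4b + 2c + d = 41
  216a + 36b + 6c + d = 569
Solving the system yields a = 2, b = 3, c = 4, d = 5.
So f(n) = 2n^3 + 3n^2 + 4n + 5.
The leading coefficient is 2.

2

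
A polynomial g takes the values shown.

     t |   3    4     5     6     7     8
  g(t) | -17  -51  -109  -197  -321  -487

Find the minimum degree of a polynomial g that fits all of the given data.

3

Forward differences of the values at t = 3, 4, 5, 6, 7, 8:
  g  : -17  -51  -109  -197  -321  -487
  Δ  : -34  -58  -88  -124  -166
  Δ^2: -24  -30  -36  -42
  Δ^3: -6  -6  -6
  Δ^4: 0  0
  Δ^5: 0
The third differences are constant (-6) and nonzero, while all higher differences vanish, so the minimal degree is 3.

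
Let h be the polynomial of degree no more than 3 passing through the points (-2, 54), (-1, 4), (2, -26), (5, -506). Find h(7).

-1476

Using the Lagrange interpolation formula with nodes -2, -1, 2, 5:
  L_0(t) = (t + 1)(t - 2)(t - 5) / -28
  L_1(t) = (t + 2)(t - 2)(t - 5) / 18
  L_2(t) = (t + 2)(t + 1)(t - 5) / -36
  L_3(t) = (t + 2)(t + 1)(t - 2) / 126
Then h(t) = 54·L_0(t) + 4·L_1(t) - 26·L_2(t) - 506·L_3(t).
Expanding and collecting terms gives h(t) = -5t^3 + 5t^2 - 6.
Evaluating at t = 7: h(7) = -1476.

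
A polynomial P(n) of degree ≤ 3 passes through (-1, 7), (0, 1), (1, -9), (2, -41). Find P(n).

Using the Lagrange interpolation formula with nodes -1, 0, 1, 2:
  L_0(n) = n(n - 1)(n - 2) / -6
  L_1(n) = (n + 1)(n - 1)(n - 2) / 2
  L_2(n) = (n + 1)n(n - 2) / -2
  L_3(n) = (n + 1)n(n - 1) / 6
Then P(n) = 7·L_0(n) + 1·L_1(n) - 9·L_2(n) - 41·L_3(n).
Expanding and collecting terms gives P(n) = -3n^3 - 2n^2 - 5n + 1.
Check: P(2) = -41. ✓

P(n) = -3n^3 - 2n^2 - 5n + 1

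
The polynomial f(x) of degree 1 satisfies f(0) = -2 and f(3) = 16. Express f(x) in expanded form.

Using the Lagrange interpolation formula with nodes 0, 3:
  L_0(x) = (x - 3) / -3
  L_1(x) = x / 3
Then f(x) = -2·L_0(x) + 16·L_1(x).
Expanding and collecting terms gives f(x) = 6x - 2.
Check: f(0) = -2. ✓

f(x) = 6x - 2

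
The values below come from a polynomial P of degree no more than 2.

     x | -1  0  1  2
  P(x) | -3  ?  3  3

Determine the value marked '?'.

The 3 known points determine the degree-2 polynomial uniquely.
Write P(x) = ax^2 + bx + c. Substituting each data point gives a linear system:
  a - b + c = -3
  a + b + c = 3
  4a + 2b + c = 3
Solving the system yields a = -1, b = 3, c = 1.
So P(x) = -x^2 + 3x + 1.
Then P(0) = 1.

1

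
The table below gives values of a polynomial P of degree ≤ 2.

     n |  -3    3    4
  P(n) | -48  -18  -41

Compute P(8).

Write P(n) = an^2 + bn + c. Substituting each data point gives a linear system:
  9a - 3b + c = -48
  9a + 3b + c = -18
  16a + 4b + c = -41
Solving the system yields a = -4, b = 5, c = 3.
So P(n) = -4n^2 + 5n + 3.
Then P(8) = -213.

-213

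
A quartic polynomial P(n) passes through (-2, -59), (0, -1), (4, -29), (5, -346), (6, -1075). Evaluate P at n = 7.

-2444

Using the Lagrange interpolation formula with nodes -2, 0, 4, 5, 6:
  L_0(n) = n(n - 4)(n - 5)(n - 6) / 672
  L_1(n) = (n + 2)(n - 4)(n - 5)(n - 6) / -240
  L_2(n) = (n + 2)n(n - 5)(n - 6) / 48
  L_3(n) = (n + 2)n(n - 4)(n - 6) / -35
  L_4(n) = (n + 2)n(n - 4)(n - 5) / 96
Then P(n) = -59·L_0(n) - 1·L_1(n) - 29·L_2(n) - 346·L_3(n) - 1075·L_4(n).
Expanding and collecting terms gives P(n) = -2n⁴ + 6n³ + 6n² + n - 1.
Evaluating at n = 7: P(7) = -2444.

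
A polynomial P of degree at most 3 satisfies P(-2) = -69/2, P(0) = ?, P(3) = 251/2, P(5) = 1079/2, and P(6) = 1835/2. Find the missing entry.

-1/2

The 4 known points determine the degree-3 polynomial uniquely.
Write P(n) = an^3 + bn^2 + cn + d. Substituting each data point gives a linear system:
  -8a + 4b - 2c + d = -69/2
  27a + 9b + 3c + d = 251/2
  125a + 25b + 5c + d = 1079/2
  216a + 36b + 6c + d = 1835/2
Solving the system yields a = 4, b = 1, c = 3, d = -1/2.
So P(n) = 4n³ + n² + 3n - 1/2.
Then P(0) = -1/2.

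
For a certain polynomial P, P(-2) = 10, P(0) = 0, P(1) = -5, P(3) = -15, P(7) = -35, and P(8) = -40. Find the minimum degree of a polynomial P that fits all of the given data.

Divided differences on the nodes -2, 0, 1, 3, 7, 8:
  order 0: 10  0  -5  -15  -35  -40
  order 1: -5  -5  -5  -5  -5
  order 2: 0  0  0  0
  order 3: 0  0  0
  order 4: 0  0
  order 5: 0
The order-1 divided differences are all -5 (nonzero) and every higher order vanishes, so the data lies on a polynomial of degree exactly 1.

1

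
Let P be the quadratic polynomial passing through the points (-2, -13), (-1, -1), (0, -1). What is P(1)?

-13

Forward differences of the values at x = -2, -1, 0:
  P  : -13  -1  -1
  Δ  : 12  0
  Δ^2: -12
The second differences are constant, confirming degree 2.
Interpolating (Newton forward form) and evaluating at x = 1 gives P(1) = -13.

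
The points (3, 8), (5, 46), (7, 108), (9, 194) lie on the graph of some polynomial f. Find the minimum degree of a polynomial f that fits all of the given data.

2

Forward differences of the values at x = 3, 5, 7, 9:
  f  : 8  46  108  194
  Δ  : 38  62  86
  Δ^2: 24  24
  Δ^3: 0
The second differences are constant (24) and nonzero, while all higher differences vanish, so the minimal degree is 2.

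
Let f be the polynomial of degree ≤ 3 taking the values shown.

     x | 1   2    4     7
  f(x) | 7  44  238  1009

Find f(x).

Using the Lagrange interpolation formula with nodes 1, 2, 4, 7:
  L_0(x) = (x - 2)(x - 4)(x - 7) / -18
  L_1(x) = (x - 1)(x - 4)(x - 7) / 10
  L_2(x) = (x - 1)(x - 2)(x - 7) / -18
  L_3(x) = (x - 1)(x - 2)(x - 4) / 90
Then f(x) = 7·L_0(x) + 44·L_1(x) + 238·L_2(x) + 1009·L_3(x).
Expanding and collecting terms gives f(x) = 2x³ + 6x² + 5x - 6.
Check: f(7) = 1009. ✓

f(x) = 2x^3 + 6x^2 + 5x - 6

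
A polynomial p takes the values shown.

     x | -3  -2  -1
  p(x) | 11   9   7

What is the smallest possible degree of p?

Forward differences of the values at x = -3, -2, -1:
  p  : 11  9  7
  Δ  : -2  -2
  Δ^2: 0
The first differences are constant (-2) and nonzero, while all higher differences vanish, so the minimal degree is 1.

1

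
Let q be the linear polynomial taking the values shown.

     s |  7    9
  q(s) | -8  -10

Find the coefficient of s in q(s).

-1

Write q(s) = as + b. Substituting each data point gives a linear system:
  7a + b = -8
  9a + b = -10
Solving the system yields a = -1, b = -1.
So q(s) = -s - 1.
The leading coefficient is -1.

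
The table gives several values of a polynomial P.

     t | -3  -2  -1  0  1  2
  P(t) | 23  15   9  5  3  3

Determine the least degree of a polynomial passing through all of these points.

Forward differences of the values at t = -3, -2, -1, 0, 1, 2:
  P  : 23  15  9  5  3  3
  Δ  : -8  -6  -4  -2  0
  Δ^2: 2  2  2  2
  Δ^3: 0  0  0
  Δ^4: 0  0
  Δ^5: 0
The second differences are constant (2) and nonzero, while all higher differences vanish, so the minimal degree is 2.

2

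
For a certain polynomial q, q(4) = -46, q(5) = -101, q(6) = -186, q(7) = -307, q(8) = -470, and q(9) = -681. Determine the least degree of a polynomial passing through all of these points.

Forward differences of the values at u = 4, 5, 6, 7, 8, 9:
  q  : -46  -101  -186  -307  -470  -681
  Δ  : -55  -85  -121  -163  -211
  Δ^2: -30  -36  -42  -48
  Δ^3: -6  -6  -6
  Δ^4: 0  0
  Δ^5: 0
The third differences are constant (-6) and nonzero, while all higher differences vanish, so the minimal degree is 3.

3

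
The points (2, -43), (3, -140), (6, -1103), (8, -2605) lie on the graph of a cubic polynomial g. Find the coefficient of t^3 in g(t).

Write g(t) = at^3 + bt^2 + ct + d. Substituting each data point gives a linear system:
  8a + 4b + 2c + d = -43
  27a + 9b + 3c + d = -140
  216a + 36b + 6c + d = -1103
  512a + 64b + 8c + d = -2605
Solving the system yields a = -5, b = -1, c = 3, d = -5.
So g(t) = -5t³ - t² + 3t - 5.
The leading coefficient is -5.

-5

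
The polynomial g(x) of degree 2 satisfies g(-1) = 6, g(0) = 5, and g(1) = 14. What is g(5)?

Write g(x) = ax^2 + bx + c. Substituting each data point gives a linear system:
  a - b + c = 6
  c = 5
  a + b + c = 14
Solving the system yields a = 5, b = 4, c = 5.
So g(x) = 5x² + 4x + 5.
Then g(5) = 150.

150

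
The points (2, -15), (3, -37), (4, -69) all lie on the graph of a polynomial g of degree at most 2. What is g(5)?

-111

Forward differences of the values at n = 2, 3, 4:
  g  : -15  -37  -69
  Δ  : -22  -32
  Δ^2: -10
The second differences are constant, confirming degree 2.
Interpolating (Newton forward form) and evaluating at n = 5 gives g(5) = -111.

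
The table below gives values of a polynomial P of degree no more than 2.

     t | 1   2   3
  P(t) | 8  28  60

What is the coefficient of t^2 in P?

6

Write P(t) = at^2 + bt + c. Substituting each data point gives a linear system:
  a + b + c = 8
  4a + 2b + c = 28
  9a + 3b + c = 60
Solving the system yields a = 6, b = 2, c = 0.
So P(t) = 6t^2 + 2t.
The leading coefficient is 6.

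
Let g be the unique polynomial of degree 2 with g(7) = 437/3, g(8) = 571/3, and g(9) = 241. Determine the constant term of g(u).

1

Write g(u) = au^2 + bu + c. Substituting each data point gives a linear system:
  49a + 7b + c = 437/3
  64a + 8b + c = 571/3
  81a + 9b + c = 241
Solving the system yields a = 3, b = -1/3, c = 1.
So g(u) = 3u^2 - (1/3)u + 1.
The constant term is 1.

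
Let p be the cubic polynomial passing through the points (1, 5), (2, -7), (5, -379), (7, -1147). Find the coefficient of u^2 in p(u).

4

Write p(u) = au^3 + bu^2 + cu + d. Substituting each data point gives a linear system:
  a + b + c + d = 5
  8a + 4b + 2c + d = -7
  125a + 25b + 5c + d = -379
  343a + 49b + 7c + d = -1147
Solving the system yields a = -4, b = 4, c = 4, d = 1.
So p(u) = -4u³ + 4u² + 4u + 1.
The coefficient of u^2 is 4.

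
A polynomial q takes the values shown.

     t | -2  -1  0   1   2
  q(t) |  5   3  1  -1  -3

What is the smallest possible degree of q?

Forward differences of the values at t = -2, -1, 0, 1, 2:
  q  : 5  3  1  -1  -3
  Δ  : -2  -2  -2  -2
  Δ^2: 0  0  0
  Δ^3: 0  0
  Δ^4: 0
The first differences are constant (-2) and nonzero, while all higher differences vanish, so the minimal degree is 1.

1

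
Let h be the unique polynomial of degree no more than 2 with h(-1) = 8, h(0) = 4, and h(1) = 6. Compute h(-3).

Using the Lagrange interpolation formula with nodes -1, 0, 1:
  L_0(n) = n(n - 1) / 2
  L_1(n) = (n + 1)(n - 1) / -1
  L_2(n) = (n + 1)n / 2
Then h(n) = 8·L_0(n) + 4·L_1(n) + 6·L_2(n).
Expanding and collecting terms gives h(n) = 3n^2 - n + 4.
Evaluating at n = -3: h(-3) = 34.

34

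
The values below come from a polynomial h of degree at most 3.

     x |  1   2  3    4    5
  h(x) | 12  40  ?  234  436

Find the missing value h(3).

The 4 known points determine the degree-3 polynomial uniquely.
Write h(x) = ax^3 + bx^2 + cx + d. Substituting each data point gives a linear system:
  a + b + c + d = 12
  8a + 4b + 2c + d = 40
  64a + 16b + 4c + d = 234
  125a + 25b + 5c + d = 436
Solving the system yields a = 3, b = 2, c = 1, d = 6.
So h(x) = 3x³ + 2x² + x + 6.
Then h(3) = 108.

108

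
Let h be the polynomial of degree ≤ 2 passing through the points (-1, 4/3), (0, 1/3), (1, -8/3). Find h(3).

-44/3

Write h(s) = as^2 + bs + c. Substituting each data point gives a linear system:
  a - b + c = 4/3
  c = 1/3
  a + b + c = -8/3
Solving the system yields a = -1, b = -2, c = 1/3.
So h(s) = -s^2 - 2s + 1/3.
Then h(3) = -44/3.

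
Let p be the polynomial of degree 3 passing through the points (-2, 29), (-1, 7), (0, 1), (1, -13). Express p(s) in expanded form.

p(s) = -4s^3 - 4s^2 - 6s + 1

Using the Lagrange interpolation formula with nodes -2, -1, 0, 1:
  L_0(s) = (s + 1)s(s - 1) / -6
  L_1(s) = (s + 2)s(s - 1) / 2
  L_2(s) = (s + 2)(s + 1)(s - 1) / -2
  L_3(s) = (s + 2)(s + 1)s / 6
Then p(s) = 29·L_0(s) + 7·L_1(s) + 1·L_2(s) - 13·L_3(s).
Expanding and collecting terms gives p(s) = -4s³ - 4s² - 6s + 1.
Check: p(-1) = 7. ✓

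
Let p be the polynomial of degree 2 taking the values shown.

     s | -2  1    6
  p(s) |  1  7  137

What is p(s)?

Write p(s) = as^2 + bs + c. Substituting each data point gives a linear system:
  4a - 2b + c = 1
  a + b + c = 7
  36a + 6b + c = 137
Solving the system yields a = 3, b = 5, c = -1.
So p(s) = 3s² + 5s - 1.
Check: p(6) = 137. ✓

p(s) = 3s^2 + 5s - 1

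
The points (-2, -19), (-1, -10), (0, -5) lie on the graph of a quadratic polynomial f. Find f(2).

Forward differences of the values at n = -2, -1, 0:
  f  : -19  -10  -5
  Δ  : 9  5
  Δ^2: -4
The second differences are constant, confirming degree 2.
Interpolating (Newton forward form) and evaluating at n = 2 gives f(2) = -7.

-7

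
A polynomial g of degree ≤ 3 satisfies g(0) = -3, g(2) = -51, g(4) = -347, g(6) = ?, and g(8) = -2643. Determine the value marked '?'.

On equispaced nodes a degree-3 polynomial has vanishing fourth forward difference, so
  g(0) - 4·g(2) + 6·g(4) - 4·g(6) + g(8) = 0.
Substituting the known values and solving for g(6):
  -4·g(6) = 4524
  g(6) = -1131.

-1131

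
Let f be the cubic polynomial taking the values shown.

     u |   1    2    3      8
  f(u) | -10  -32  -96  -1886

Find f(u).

f(u) = -4u^3 + 3u^2 - 3u - 6

Using the Lagrange interpolation formula with nodes 1, 2, 3, 8:
  L_0(u) = (u - 2)(u - 3)(u - 8) / -14
  L_1(u) = (u - 1)(u - 3)(u - 8) / 6
  L_2(u) = (u - 1)(u - 2)(u - 8) / -10
  L_3(u) = (u - 1)(u - 2)(u - 3) / 210
Then f(u) = -10·L_0(u) - 32·L_1(u) - 96·L_2(u) - 1886·L_3(u).
Expanding and collecting terms gives f(u) = -4u^3 + 3u^2 - 3u - 6.
Check: f(8) = -1886. ✓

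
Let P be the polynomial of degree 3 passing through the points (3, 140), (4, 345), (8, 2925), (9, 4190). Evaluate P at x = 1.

6

Write P(x) = ax^3 + bx^2 + cx + d. Substituting each data point gives a linear system:
  27a + 9b + 3c + d = 140
  64a + 16b + 4c + d = 345
  512a + 64b + 8c + d = 2925
  729a + 81b + 9c + d = 4190
Solving the system yields a = 6, b = -2, c = -3, d = 5.
So P(x) = 6x^3 - 2x^2 - 3x + 5.
Then P(1) = 6.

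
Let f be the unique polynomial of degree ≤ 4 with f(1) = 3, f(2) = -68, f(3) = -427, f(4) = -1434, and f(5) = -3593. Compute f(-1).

Write f(x) = ax^4 + bx^3 + cx^2 + dx + e. Substituting each data point gives a linear system:
  a + b + c + d + e = 3
  16a + 8b + 4c + 2d + e = -68
  81a + 27b + 9c + 3d + e = -427
  256a + 64b + 16c + 4d + e = -1434
  625a + 125b + 25c + 5d + e = -3593
Solving the system yields a = -6, b = 0, c = 6, d = 1, e = 2.
So f(x) = -6x⁴ + 6x² + x + 2.
Then f(-1) = 1.

1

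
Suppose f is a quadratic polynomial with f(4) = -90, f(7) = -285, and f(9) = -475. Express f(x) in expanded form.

Write f(x) = ax^2 + bx + c. Substituting each data point gives a linear system:
  16a + 4b + c = -90
  49a + 7b + c = -285
  81a + 9b + c = -475
Solving the system yields a = -6, b = 1, c = 2.
So f(x) = -6x^2 + x + 2.
Check: f(9) = -475. ✓

f(x) = -6x^2 + x + 2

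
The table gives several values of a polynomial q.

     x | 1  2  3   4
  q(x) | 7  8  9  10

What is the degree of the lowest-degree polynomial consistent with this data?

1

Forward differences of the values at x = 1, 2, 3, 4:
  q  : 7  8  9  10
  Δ  : 1  1  1
  Δ^2: 0  0
  Δ^3: 0
The first differences are constant (1) and nonzero, while all higher differences vanish, so the minimal degree is 1.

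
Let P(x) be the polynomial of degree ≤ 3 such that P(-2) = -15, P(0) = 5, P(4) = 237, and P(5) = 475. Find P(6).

Using the Lagrange interpolation formula with nodes -2, 0, 4, 5:
  L_0(x) = x(x - 4)(x - 5) / -84
  L_1(x) = (x + 2)(x - 4)(x - 5) / 40
  L_2(x) = (x + 2)x(x - 5) / -24
  L_3(x) = (x + 2)x(x - 4) / 35
Then P(x) = -15·L_0(x) + 5·L_1(x) + 237·L_2(x) + 475·L_3(x).
Expanding and collecting terms gives P(x) = 4x^3 - 6x + 5.
Evaluating at x = 6: P(6) = 833.

833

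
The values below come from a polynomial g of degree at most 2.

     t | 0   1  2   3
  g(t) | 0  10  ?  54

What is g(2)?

28

The 3 known points determine the degree-2 polynomial uniquely.
Write g(t) = at^2 + bt + c. Substituting each data point gives a linear system:
  c = 0
  a + b + c = 10
  9a + 3b + c = 54
Solving the system yields a = 4, b = 6, c = 0.
So g(t) = 4t^2 + 6t.
Then g(2) = 28.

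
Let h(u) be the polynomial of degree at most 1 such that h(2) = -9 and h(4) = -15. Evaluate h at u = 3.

Write h(u) = au + b. Substituting each data point gives a linear system:
  2a + b = -9
  4a + b = -15
Solving the system yields a = -3, b = -3.
So h(u) = -3u - 3.
Then h(3) = -12.

-12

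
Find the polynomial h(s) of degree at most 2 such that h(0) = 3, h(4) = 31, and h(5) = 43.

Using the Lagrange interpolation formula with nodes 0, 4, 5:
  L_0(s) = (s - 4)(s - 5) / 20
  L_1(s) = s(s - 5) / -4
  L_2(s) = s(s - 4) / 5
Then h(s) = 3·L_0(s) + 31·L_1(s) + 43·L_2(s).
Expanding and collecting terms gives h(s) = s^2 + 3s + 3.
Check: h(4) = 31. ✓

h(s) = s^2 + 3s + 3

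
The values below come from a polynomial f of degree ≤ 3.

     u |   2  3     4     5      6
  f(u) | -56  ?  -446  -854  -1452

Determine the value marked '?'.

The 4 known points determine the degree-3 polynomial uniquely.
Write f(u) = au^3 + bu^2 + cu + d. Substituting each data point gives a linear system:
  8a + 4b + 2c + d = -56
  64a + 16b + 4c + d = -446
  125a + 25b + 5c + d = -854
  216a + 36b + 6c + d = -1452
Solving the system yields a = -6, b = -5, c = 3, d = 6.
So f(u) = -6u^3 - 5u^2 + 3u + 6.
Then f(3) = -192.

-192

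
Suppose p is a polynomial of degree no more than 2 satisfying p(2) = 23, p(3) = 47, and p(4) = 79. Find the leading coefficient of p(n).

Write p(n) = an^2 + bn + c. Substituting each data point gives a linear system:
  4a + 2b + c = 23
  9a + 3b + c = 47
  16a + 4b + c = 79
Solving the system yields a = 4, b = 4, c = -1.
So p(n) = 4n² + 4n - 1.
The leading coefficient is 4.

4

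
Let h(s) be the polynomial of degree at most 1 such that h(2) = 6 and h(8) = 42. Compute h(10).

Write h(s) = as + b. Substituting each data point gives a linear system:
  2a + b = 6
  8a + b = 42
Solving the system yields a = 6, b = -6.
So h(s) = 6s - 6.
Then h(10) = 54.

54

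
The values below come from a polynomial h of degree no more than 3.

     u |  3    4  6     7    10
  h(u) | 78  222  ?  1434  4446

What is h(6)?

The 4 known points determine the degree-3 polynomial uniquely.
Write h(u) = au^3 + bu^2 + cu + d. Substituting each data point gives a linear system:
  27a + 9b + 3c + d = 78
  64a + 16b + 4c + d = 222
  343a + 49b + 7c + d = 1434
  1000a + 100b + 10c + d = 4446
Solving the system yields a = 5, b = -5, c = -6, d = 6.
So h(u) = 5u^3 - 5u^2 - 6u + 6.
Then h(6) = 870.

870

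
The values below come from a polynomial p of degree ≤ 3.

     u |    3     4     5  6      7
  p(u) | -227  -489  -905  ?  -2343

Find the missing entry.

-1511

On equispaced nodes a degree-3 polynomial has vanishing fourth forward difference, so
  p(3) - 4·p(4) + 6·p(5) - 4·p(6) + p(7) = 0.
Substituting the known values and solving for p(6):
  -4·p(6) = 6044
  p(6) = -1511.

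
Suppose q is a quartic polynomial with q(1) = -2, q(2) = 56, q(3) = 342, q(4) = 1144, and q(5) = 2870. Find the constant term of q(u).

0

Write q(u) = au^4 + bu^3 + cu^2 + du + e. Substituting each data point gives a linear system:
  a + b + c + d + e = -2
  16a + 8b + 4c + 2d + e = 56
  81a + 27b + 9c + 3d + e = 342
  256a + 64b + 16c + 4d + e = 1144
  625a + 125b + 25c + 5d + e = 2870
Solving the system yields a = 5, b = -2, c = 1, d = -6, e = 0.
So q(u) = 5u^4 - 2u^3 + u^2 - 6u.
The constant term is 0.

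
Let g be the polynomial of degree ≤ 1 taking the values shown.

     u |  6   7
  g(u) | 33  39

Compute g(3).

15

Write g(u) = au + b. Substituting each data point gives a linear system:
  6a + b = 33
  7a + b = 39
Solving the system yields a = 6, b = -3.
So g(u) = 6u - 3.
Then g(3) = 15.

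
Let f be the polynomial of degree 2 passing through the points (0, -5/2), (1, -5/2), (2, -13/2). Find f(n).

Write f(n) = an^2 + bn + c. Substituting each data point gives a linear system:
  c = -5/2
  a + b + c = -5/2
  4a + 2b + c = -13/2
Solving the system yields a = -2, b = 2, c = -5/2.
So f(n) = -2n² + 2n - 5/2.
Check: f(1) = -5/2. ✓

f(n) = -2n^2 + 2n - 5/2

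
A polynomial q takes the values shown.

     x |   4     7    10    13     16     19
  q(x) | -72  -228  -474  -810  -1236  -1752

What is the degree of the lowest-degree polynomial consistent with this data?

Forward differences of the values at x = 4, 7, 10, 13, 16, 19:
  q  : -72  -228  -474  -810  -1236  -1752
  Δ  : -156  -246  -336  -426  -516
  Δ^2: -90  -90  -90  -90
  Δ^3: 0  0  0
  Δ^4: 0  0
  Δ^5: 0
The second differences are constant (-90) and nonzero, while all higher differences vanish, so the minimal degree is 2.

2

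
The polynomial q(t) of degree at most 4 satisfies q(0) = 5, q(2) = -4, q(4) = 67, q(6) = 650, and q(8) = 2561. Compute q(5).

Forward differences of the values at t = 0, 2, 4, 6, 8:
  q  : 5  -4  67  650  2561
  Δ  : -9  71  583  1911
  Δ^2: 80  512  1328
  Δ^3: 432  816
  Δ^4: 384
The fourth differences are constant, confirming degree 4.
Interpolating (Newton forward form) and evaluating at t = 5 gives q(5) = 505/2.

505/2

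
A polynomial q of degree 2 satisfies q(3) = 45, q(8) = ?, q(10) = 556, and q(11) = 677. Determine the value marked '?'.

350

The 3 known points determine the degree-2 polynomial uniquely.
Write q(n) = an^2 + bn + c. Substituting each data point gives a linear system:
  9a + 3b + c = 45
  100a + 10b + c = 556
  121a + 11b + c = 677
Solving the system yields a = 6, b = -5, c = 6.
So q(n) = 6n^2 - 5n + 6.
Then q(8) = 350.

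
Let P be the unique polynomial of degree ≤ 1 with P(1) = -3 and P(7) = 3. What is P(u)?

Using the Lagrange interpolation formula with nodes 1, 7:
  L_0(u) = (u - 7) / -6
  L_1(u) = (u - 1) / 6
Then P(u) = -3·L_0(u) + 3·L_1(u).
Expanding and collecting terms gives P(u) = u - 4.
Check: P(7) = 3. ✓

P(u) = u - 4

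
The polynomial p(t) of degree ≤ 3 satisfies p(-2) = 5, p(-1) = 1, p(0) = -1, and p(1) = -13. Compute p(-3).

Forward differences of the values at t = -2, -1, 0, 1:
  p  : 5  1  -1  -13
  Δ  : -4  -2  -12
  Δ^2: 2  -10
  Δ^3: -12
The third differences are constant, confirming degree 3.
Interpolating (Newton forward form) and evaluating at t = -3 gives p(-3) = 23.

23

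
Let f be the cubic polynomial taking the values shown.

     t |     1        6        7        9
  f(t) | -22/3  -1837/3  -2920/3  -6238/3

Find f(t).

f(t) = -3t^3 + 2t^2 - 6t - 1/3

Using the Lagrange interpolation formula with nodes 1, 6, 7, 9:
  L_0(t) = (t - 6)(t - 7)(t - 9) / -240
  L_1(t) = (t - 1)(t - 7)(t - 9) / 15
  L_2(t) = (t - 1)(t - 6)(t - 9) / -12
  L_3(t) = (t - 1)(t - 6)(t - 7) / 48
Then f(t) = -22/3·L_0(t) - 1837/3·L_1(t) - 2920/3·L_2(t) - 6238/3·L_3(t).
Expanding and collecting terms gives f(t) = -3t^3 + 2t^2 - 6t - 1/3.
Check: f(6) = -1837/3. ✓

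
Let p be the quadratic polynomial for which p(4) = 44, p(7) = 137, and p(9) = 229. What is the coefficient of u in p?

-2

Write p(u) = au^2 + bu + c. Substituting each data point gives a linear system:
  16a + 4b + c = 44
  49a + 7b + c = 137
  81a + 9b + c = 229
Solving the system yields a = 3, b = -2, c = 4.
So p(u) = 3u^2 - 2u + 4.
The coefficient of u is -2.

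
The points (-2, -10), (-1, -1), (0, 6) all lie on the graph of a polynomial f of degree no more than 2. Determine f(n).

Using the Lagrange interpolation formula with nodes -2, -1, 0:
  L_0(n) = (n + 1)n / 2
  L_1(n) = (n + 2)n / -1
  L_2(n) = (n + 2)(n + 1) / 2
Then f(n) = -10·L_0(n) - 1·L_1(n) + 6·L_2(n).
Expanding and collecting terms gives f(n) = -n^2 + 6n + 6.
Check: f(0) = 6. ✓

f(n) = -n^2 + 6n + 6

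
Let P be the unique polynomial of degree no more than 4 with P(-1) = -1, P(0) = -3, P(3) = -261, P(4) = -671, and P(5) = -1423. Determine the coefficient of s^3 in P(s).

Write P(s) = as^4 + bs^3 + cs^2 + ds + e. Substituting each data point gives a linear system:
  a - b + c - d + e = -1
  e = -3
  81a + 27b + 9c + 3d + e = -261
  256a + 64b + 16c + 4d + e = -671
  625a + 125b + 25c + 5d + e = -1423
Solving the system yields a = -1, b = -6, c = -2, d = 1, e = -3.
So P(s) = -s^4 - 6s^3 - 2s^2 + s - 3.
The coefficient of s^3 is -6.

-6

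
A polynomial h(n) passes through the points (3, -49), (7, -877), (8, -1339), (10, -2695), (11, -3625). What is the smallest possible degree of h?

3

Divided differences on the nodes 3, 7, 8, 10, 11:
  order 0: -49  -877  -1339  -2695  -3625
  order 1: -207  -462  -678  -930
  order 2: -51  -72  -84
  order 3: -3  -3
  order 4: 0
The order-3 divided differences are all -3 (nonzero) and every higher order vanishes, so the data lies on a polynomial of degree exactly 3.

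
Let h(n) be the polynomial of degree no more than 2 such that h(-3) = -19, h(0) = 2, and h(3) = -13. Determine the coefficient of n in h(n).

Write h(n) = an^2 + bn + c. Substituting each data point gives a linear system:
  9a - 3b + c = -19
  c = 2
  9a + 3b + c = -13
Solving the system yields a = -2, b = 1, c = 2.
So h(n) = -2n^2 + n + 2.
The coefficient of n is 1.

1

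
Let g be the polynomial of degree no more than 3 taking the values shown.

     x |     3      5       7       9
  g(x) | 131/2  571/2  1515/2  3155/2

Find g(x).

Write g(x) = ax^3 + bx^2 + cx + d. Substituting each data point gives a linear system:
  27a + 9b + 3c + d = 131/2
  125a + 25b + 5c + d = 571/2
  343a + 49b + 7c + d = 1515/2
  729a + 81b + 9c + d = 3155/2
Solving the system yields a = 2, b = 3/2, c = 0, d = -2.
So g(x) = 2x^3 + (3/2)x^2 - 2.
Check: g(3) = 131/2. ✓

g(x) = 2x^3 + (3/2)x^2 - 2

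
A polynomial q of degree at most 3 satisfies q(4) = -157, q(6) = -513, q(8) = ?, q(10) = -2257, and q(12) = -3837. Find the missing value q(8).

The 4 known points determine the degree-3 polynomial uniquely.
Write q(x) = ax^3 + bx^2 + cx + d. Substituting each data point gives a linear system:
  64a + 16b + 4c + d = -157
  216a + 36b + 6c + d = -513
  1000a + 100b + 10c + d = -2257
  1728a + 144b + 12c + d = -3837
Solving the system yields a = -2, b = -3, c = 4, d = 3.
So q(x) = -2x^3 - 3x^2 + 4x + 3.
Then q(8) = -1181.

-1181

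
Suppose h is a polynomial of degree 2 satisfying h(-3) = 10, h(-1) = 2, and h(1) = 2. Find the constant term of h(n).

1

Write h(n) = an^2 + bn + c. Substituting each data point gives a linear system:
  9a - 3b + c = 10
  a - b + c = 2
  a + b + c = 2
Solving the system yields a = 1, b = 0, c = 1.
So h(n) = n^2 + 1.
The constant term is 1.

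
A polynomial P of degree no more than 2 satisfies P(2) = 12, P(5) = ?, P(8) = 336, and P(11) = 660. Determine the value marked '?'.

On equispaced nodes a degree-2 polynomial has vanishing third forward difference, so
  - P(2) + 3·P(5) - 3·P(8) + P(11) = 0.
Substituting the known values and solving for P(5):
  3·P(5) = 360
  P(5) = 120.

120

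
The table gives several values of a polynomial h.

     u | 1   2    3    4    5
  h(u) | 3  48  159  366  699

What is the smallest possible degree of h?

3

Forward differences of the values at u = 1, 2, 3, 4, 5:
  h  : 3  48  159  366  699
  Δ  : 45  111  207  333
  Δ^2: 66  96  126
  Δ^3: 30  30
  Δ^4: 0
The third differences are constant (30) and nonzero, while all higher differences vanish, so the minimal degree is 3.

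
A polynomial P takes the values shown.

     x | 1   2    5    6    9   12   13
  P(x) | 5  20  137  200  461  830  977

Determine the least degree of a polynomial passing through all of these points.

Divided differences on the nodes 1, 2, 5, 6, 9, 12, 13:
  order 0: 5  20  137  200  461  830  977
  order 1: 15  39  63  87  123  147
  order 2: 6  6  6  6  6
  order 3: 0  0  0  0
  order 4: 0  0  0
  order 5: 0  0
  order 6: 0
The order-2 divided differences are all 6 (nonzero) and every higher order vanishes, so the data lies on a polynomial of degree exactly 2.

2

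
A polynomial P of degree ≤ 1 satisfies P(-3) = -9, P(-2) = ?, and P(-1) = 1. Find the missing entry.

On equispaced nodes a degree-1 polynomial has vanishing second forward difference, so
  P(-3) - 2·P(-2) + P(-1) = 0.
Substituting the known values and solving for P(-2):
  -2·P(-2) = 8
  P(-2) = -4.

-4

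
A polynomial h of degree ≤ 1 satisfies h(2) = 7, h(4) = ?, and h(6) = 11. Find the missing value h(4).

The 2 known points determine the degree-1 polynomial uniquely.
Write h(t) = at + b. Substituting each data point gives a linear system:
  2a + b = 7
  6a + b = 11
Solving the system yields a = 1, b = 5.
So h(t) = t + 5.
Then h(4) = 9.

9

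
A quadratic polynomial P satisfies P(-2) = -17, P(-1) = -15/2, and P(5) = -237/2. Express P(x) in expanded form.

P(x) = -4x^2 - (5/2)x - 6

Write P(x) = ax^2 + bx + c. Substituting each data point gives a linear system:
  4a - 2b + c = -17
  a - b + c = -15/2
  25a + 5b + c = -237/2
Solving the system yields a = -4, b = -5/2, c = -6.
So P(x) = -4x^2 - (5/2)x - 6.
Check: P(-2) = -17. ✓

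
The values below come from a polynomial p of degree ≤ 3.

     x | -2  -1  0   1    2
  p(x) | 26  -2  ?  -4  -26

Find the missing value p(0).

-4

The 4 known points determine the degree-3 polynomial uniquely.
Write p(x) = ax^3 + bx^2 + cx + d. Substituting each data point gives a linear system:
  -8a + 4b - 2c + d = 26
  -a + b - c + d = -2
  a + b + c + d = -4
  8a + 4b + 2c + d = -26
Solving the system yields a = -4, b = 1, c = 3, d = -4.
So p(x) = -4x³ + x² + 3x - 4.
Then p(0) = -4.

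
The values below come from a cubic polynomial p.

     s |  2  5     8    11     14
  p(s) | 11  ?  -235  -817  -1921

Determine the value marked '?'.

-13

The 4 known points determine the degree-3 polynomial uniquely.
Write p(s) = as^3 + bs^2 + cs + d. Substituting each data point gives a linear system:
  8a + 4b + 2c + d = 11
  512a + 64b + 8c + d = -235
  1331a + 121b + 11c + d = -817
  2744a + 196b + 14c + d = -1921
Solving the system yields a = -1, b = 4, c = 3, d = -3.
So p(s) = -s^3 + 4s^2 + 3s - 3.
Then p(5) = -13.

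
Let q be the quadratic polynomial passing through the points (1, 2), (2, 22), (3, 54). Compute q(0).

-6

Using the Lagrange interpolation formula with nodes 1, 2, 3:
  L_0(u) = (u - 2)(u - 3) / 2
  L_1(u) = (u - 1)(u - 3) / -1
  L_2(u) = (u - 1)(u - 2) / 2
Then q(u) = 2·L_0(u) + 22·L_1(u) + 54·L_2(u).
Expanding and collecting terms gives q(u) = 6u^2 + 2u - 6.
Evaluating at u = 0: q(0) = -6.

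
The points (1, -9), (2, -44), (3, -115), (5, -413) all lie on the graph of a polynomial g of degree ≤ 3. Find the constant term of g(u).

2

Write g(u) = au^3 + bu^2 + cu + d. Substituting each data point gives a linear system:
  a + b + c + d = -9
  8a + 4b + 2c + d = -44
  27a + 9b + 3c + d = -115
  125a + 25b + 5c + d = -413
Solving the system yields a = -2, b = -6, c = -3, d = 2.
So g(u) = -2u^3 - 6u^2 - 3u + 2.
The constant term is 2.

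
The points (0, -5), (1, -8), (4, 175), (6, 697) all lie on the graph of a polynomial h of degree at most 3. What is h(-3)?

Write h(t) = at^3 + bt^2 + ct + d. Substituting each data point gives a linear system:
  d = -5
  a + b + c + d = -8
  64a + 16b + 4c + d = 175
  216a + 36b + 6c + d = 697
Solving the system yields a = 4, b = -4, c = -3, d = -5.
So h(t) = 4t³ - 4t² - 3t - 5.
Then h(-3) = -140.

-140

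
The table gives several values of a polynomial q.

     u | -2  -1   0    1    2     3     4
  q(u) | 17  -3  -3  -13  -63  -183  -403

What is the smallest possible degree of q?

3

Forward differences of the values at u = -2, -1, 0, 1, 2, 3, 4:
  q  : 17  -3  -3  -13  -63  -183  -403
  Δ  : -20  0  -10  -50  -120  -220
  Δ^2: 20  -10  -40  -70  -100
  Δ^3: -30  -30  -30  -30
  Δ^4: 0  0  0
  Δ^5: 0  0
  Δ^6: 0
The third differences are constant (-30) and nonzero, while all higher differences vanish, so the minimal degree is 3.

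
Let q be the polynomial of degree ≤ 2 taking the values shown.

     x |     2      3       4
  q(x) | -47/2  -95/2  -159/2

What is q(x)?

Write q(x) = ax^2 + bx + c. Substituting each data point gives a linear system:
  4a + 2b + c = -47/2
  9a + 3b + c = -95/2
  16a + 4b + c = -159/2
Solving the system yields a = -4, b = -4, c = 1/2.
So q(x) = -4x^2 - 4x + 1/2.
Check: q(3) = -95/2. ✓

q(x) = -4x^2 - 4x + 1/2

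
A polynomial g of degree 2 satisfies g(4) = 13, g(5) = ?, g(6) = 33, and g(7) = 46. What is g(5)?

22

The 3 known points determine the degree-2 polynomial uniquely.
Write g(t) = at^2 + bt + c. Substituting each data point gives a linear system:
  16a + 4b + c = 13
  36a + 6b + c = 33
  49a + 7b + c = 46
Solving the system yields a = 1, b = 0, c = -3.
So g(t) = t² - 3.
Then g(5) = 22.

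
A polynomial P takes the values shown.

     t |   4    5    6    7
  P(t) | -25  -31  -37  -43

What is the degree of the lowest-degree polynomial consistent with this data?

Forward differences of the values at t = 4, 5, 6, 7:
  P  : -25  -31  -37  -43
  Δ  : -6  -6  -6
  Δ^2: 0  0
  Δ^3: 0
The first differences are constant (-6) and nonzero, while all higher differences vanish, so the minimal degree is 1.

1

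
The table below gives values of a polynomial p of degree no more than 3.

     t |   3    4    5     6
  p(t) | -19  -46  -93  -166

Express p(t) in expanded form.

Using the Lagrange interpolation formula with nodes 3, 4, 5, 6:
  L_0(t) = (t - 4)(t - 5)(t - 6) / -6
  L_1(t) = (t - 3)(t - 5)(t - 6) / 2
  L_2(t) = (t - 3)(t - 4)(t - 6) / -2
  L_3(t) = (t - 3)(t - 4)(t - 5) / 6
Then p(t) = -19·L_0(t) - 46·L_1(t) - 93·L_2(t) - 166·L_3(t).
Expanding and collecting terms gives p(t) = -t^3 + 2t^2 - 4t + 2.
Check: p(3) = -19. ✓

p(t) = -t^3 + 2t^2 - 4t + 2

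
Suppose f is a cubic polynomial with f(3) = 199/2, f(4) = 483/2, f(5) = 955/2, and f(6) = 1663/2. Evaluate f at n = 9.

Using the Lagrange interpolation formula with nodes 3, 4, 5, 6:
  L_0(n) = (n - 4)(n - 5)(n - 6) / -6
  L_1(n) = (n - 3)(n - 5)(n - 6) / 2
  L_2(n) = (n - 3)(n - 4)(n - 6) / -2
  L_3(n) = (n - 3)(n - 4)(n - 5) / 6
Then f(n) = 199/2·L_0(n) + 483/2·L_1(n) + 955/2·L_2(n) + 1663/2·L_3(n).
Expanding and collecting terms gives f(n) = 4n^3 - n^2 + n - 5/2.
Evaluating at n = 9: f(9) = 5683/2.

5683/2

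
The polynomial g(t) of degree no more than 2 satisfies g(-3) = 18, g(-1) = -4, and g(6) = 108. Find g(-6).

Write g(t) = at^2 + bt + c. Substituting each data point gives a linear system:
  9a - 3b + c = 18
  a - b + c = -4
  36a + 6b + c = 108
Solving the system yields a = 3, b = 1, c = -6.
So g(t) = 3t² + t - 6.
Then g(-6) = 96.

96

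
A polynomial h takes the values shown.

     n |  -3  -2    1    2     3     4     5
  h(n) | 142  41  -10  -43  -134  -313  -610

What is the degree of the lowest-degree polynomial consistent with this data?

3

Divided differences on the nodes -3, -2, 1, 2, 3, 4, 5:
  order 0: 142  41  -10  -43  -134  -313  -610
  order 1: -101  -17  -33  -91  -179  -297
  order 2: 21  -4  -29  -44  -59
  order 3: -5  -5  -5  -5
  order 4: 0  0  0
  order 5: 0  0
  order 6: 0
The order-3 divided differences are all -5 (nonzero) and every higher order vanishes, so the data lies on a polynomial of degree exactly 3.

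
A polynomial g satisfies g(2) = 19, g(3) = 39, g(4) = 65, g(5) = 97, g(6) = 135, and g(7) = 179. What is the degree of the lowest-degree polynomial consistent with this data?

Forward differences of the values at u = 2, 3, 4, 5, 6, 7:
  g  : 19  39  65  97  135  179
  Δ  : 20  26  32  38  44
  Δ^2: 6  6  6  6
  Δ^3: 0  0  0
  Δ^4: 0  0
  Δ^5: 0
The second differences are constant (6) and nonzero, while all higher differences vanish, so the minimal degree is 2.

2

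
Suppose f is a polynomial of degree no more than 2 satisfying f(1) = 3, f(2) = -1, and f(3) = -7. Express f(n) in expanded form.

f(n) = -n^2 - n + 5

Using the Lagrange interpolation formula with nodes 1, 2, 3:
  L_0(n) = (n - 2)(n - 3) / 2
  L_1(n) = (n - 1)(n - 3) / -1
  L_2(n) = (n - 1)(n - 2) / 2
Then f(n) = 3·L_0(n) - 1·L_1(n) - 7·L_2(n).
Expanding and collecting terms gives f(n) = -n^2 - n + 5.
Check: f(1) = 3. ✓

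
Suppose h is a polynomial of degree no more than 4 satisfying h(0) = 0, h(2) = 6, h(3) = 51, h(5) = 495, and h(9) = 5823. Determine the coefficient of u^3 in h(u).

-1

Write h(u) = au^4 + bu^3 + cu^2 + du + e. Substituting each data point gives a linear system:
  e = 0
  16a + 8b + 4c + 2d + e = 6
  81a + 27b + 9c + 3d + e = 51
  625a + 125b + 25c + 5d + e = 495
  6561a + 729b + 81c + 9d + e = 5823
Solving the system yields a = 1, b = -1, c = 0, d = -1, e = 0.
So h(u) = u^4 - u^3 - u.
The coefficient of u^3 is -1.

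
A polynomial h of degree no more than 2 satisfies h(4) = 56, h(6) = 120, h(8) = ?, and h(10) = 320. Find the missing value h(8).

208

On equispaced nodes a degree-2 polynomial has vanishing third forward difference, so
  - h(4) + 3·h(6) - 3·h(8) + h(10) = 0.
Substituting the known values and solving for h(8):
  -3·h(8) = -624
  h(8) = 208.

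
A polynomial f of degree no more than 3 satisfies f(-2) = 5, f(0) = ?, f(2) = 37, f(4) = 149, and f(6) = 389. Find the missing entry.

5

The 4 known points determine the degree-3 polynomial uniquely.
Write f(n) = an^3 + bn^2 + cn + d. Substituting each data point gives a linear system:
  -8a + 4b - 2c + d = 5
  8a + 4b + 2c + d = 37
  64a + 16b + 4c + d = 149
  216a + 36b + 6c + d = 389
Solving the system yields a = 1, b = 4, c = 4, d = 5.
So f(n) = n^3 + 4n^2 + 4n + 5.
Then f(0) = 5.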